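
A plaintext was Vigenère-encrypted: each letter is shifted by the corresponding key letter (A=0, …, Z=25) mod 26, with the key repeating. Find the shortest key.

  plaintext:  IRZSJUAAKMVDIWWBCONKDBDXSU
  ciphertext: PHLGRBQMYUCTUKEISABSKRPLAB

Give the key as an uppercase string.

HQMOI

  i= 0: P-I =  7 → H
  i= 1: H-R = 16 → Q
  i= 2: L-Z = 12 → M
  i= 3: G-S = 14 → O
  i= 4: R-J =  8 → I
  i= 5: B-U =  7 → H
  i= 6: Q-A = 16 → Q
  i= 7: M-A = 12 → M
  i= 8: Y-K = 14 → O
  i= 9: U-M =  8 → I
  i=10: C-V =  7 → H
  i=11: T-D = 16 → Q
  i=12: U-I = 12 → M
  i=13: K-W = 14 → O
  i=14: E-W =  8 → I
  i=15: I-B =  7 → H
  i=16: S-C = 16 → Q
  i=17: A-O = 12 → M
  i=18: B-N = 14 → O
  i=19: S-K =  8 → I
  i=20: K-D =  7 → H
  i=21: R-B = 16 → Q
  i=22: P-D = 12 → M
  i=23: L-X = 14 → O
  i=24: A-S =  8 → I
  i=25: B-U =  7 → H
  shifts repeat with period 5: HQMOI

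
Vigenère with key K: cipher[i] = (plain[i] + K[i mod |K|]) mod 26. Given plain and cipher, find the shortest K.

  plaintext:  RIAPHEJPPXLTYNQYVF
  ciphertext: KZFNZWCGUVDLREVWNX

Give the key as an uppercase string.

TRFYSS

  i= 0: K-R = 19 → T
  i= 1: Z-I = 17 → R
  i= 2: F-A =  5 → F
  i= 3: N-P = 24 → Y
  i= 4: Z-H = 18 → S
  i= 5: W-E = 18 → S
  i= 6: C-J = 19 → T
  i= 7: G-P = 17 → R
  i= 8: U-P =  5 → F
  i= 9: V-X = 24 → Y
  i=10: D-L = 18 → S
  i=11: L-T = 18 → S
  i=12: R-Y = 19 → T
  i=13: E-N = 17 → R
  i=14: V-Q =  5 → F
  i=15: W-Y = 24 → Y
  i=16: N-V = 18 → S
  i=17: X-F = 18 → S
  shifts repeat with period 6: TRFYSS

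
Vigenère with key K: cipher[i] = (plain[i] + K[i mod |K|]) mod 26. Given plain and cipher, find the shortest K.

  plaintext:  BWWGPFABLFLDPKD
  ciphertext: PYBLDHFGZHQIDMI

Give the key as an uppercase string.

  i= 0: P-B = 14 → O
  i= 1: Y-W =  2 → C
  i= 2: B-W =  5 → F
  i= 3: L-G =  5 → F
  i= 4: D-P = 14 → O
  i= 5: H-F =  2 → C
  i= 6: F-A =  5 → F
  i= 7: G-B =  5 → F
  i= 8: Z-L = 14 → O
  i= 9: H-F =  2 → C
  i=10: Q-L =  5 → F
  i=11: I-D =  5 → F
  i=12: D-P = 14 → O
  i=13: M-K =  2 → C
  i=14: I-D =  5 → F
  shifts repeat with period 4: OCFF

OCFF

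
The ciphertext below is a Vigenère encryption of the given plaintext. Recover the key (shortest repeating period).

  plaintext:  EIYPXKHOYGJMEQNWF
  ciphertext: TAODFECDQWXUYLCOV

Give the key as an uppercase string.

PSQOIUV

  i= 0: T-E = 15 → P
  i= 1: A-I = 18 → S
  i= 2: O-Y = 16 → Q
  i= 3: D-P = 14 → O
  i= 4: F-X =  8 → I
  i= 5: E-K = 20 → U
  i= 6: C-H = 21 → V
  i= 7: D-O = 15 → P
  i= 8: Q-Y = 18 → S
  i= 9: W-G = 16 → Q
  i=10: X-J = 14 → O
  i=11: U-M =  8 → I
  i=12: Y-E = 20 → U
  i=13: L-Q = 21 → V
  i=14: C-N = 15 → P
  i=15: O-W = 18 → S
  i=16: V-F = 16 → Q
  shifts repeat with period 7: PSQOIUV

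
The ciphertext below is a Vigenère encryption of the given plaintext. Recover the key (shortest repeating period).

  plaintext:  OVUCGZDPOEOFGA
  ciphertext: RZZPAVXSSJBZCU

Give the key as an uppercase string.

DEFNUWU

  i= 0: R-O =  3 → D
  i= 1: Z-V =  4 → E
  i= 2: Z-U =  5 → F
  i= 3: P-C = 13 → N
  i= 4: A-G = 20 → U
  i= 5: V-Z = 22 → W
  i= 6: X-D = 20 → U
  i= 7: S-P =  3 → D
  i= 8: S-O =  4 → E
  i= 9: J-E =  5 → F
  i=10: B-O = 13 → N
  i=11: Z-F = 20 → U
  i=12: C-G = 22 → W
  i=13: U-A = 20 → U
  shifts repeat with period 7: DEFNUWU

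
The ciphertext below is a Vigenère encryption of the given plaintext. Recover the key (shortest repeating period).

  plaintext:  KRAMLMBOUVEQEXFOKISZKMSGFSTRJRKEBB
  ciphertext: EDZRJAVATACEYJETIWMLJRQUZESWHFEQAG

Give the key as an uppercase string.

  i= 0: E-K = 20 → U
  i= 1: D-R = 12 → M
  i= 2: Z-A = 25 → Z
  i= 3: R-M =  5 → F
  i= 4: J-L = 24 → Y
  i= 5: A-M = 14 → O
  i= 6: V-B = 20 → U
  i= 7: A-O = 12 → M
  i= 8: T-U = 25 → Z
  i= 9: A-V =  5 → F
  i=10: C-E = 24 → Y
  i=11: E-Q = 14 → O
  i=12: Y-E = 20 → U
  i=13: J-X = 12 → M
  i=14: E-F = 25 → Z
  i=15: T-O =  5 → F
  i=16: I-K = 24 → Y
  i=17: W-I = 14 → O
  i=18: M-S = 20 → U
  i=19: L-Z = 12 → M
  i=20: J-K = 25 → Z
  i=21: R-M =  5 → F
  i=22: Q-S = 24 → Y
  i=23: U-G = 14 → O
  i=24: Z-F = 20 → U
  i=25: E-S = 12 → M
  i=26: S-T = 25 → Z
  i=27: W-R =  5 → F
  i=28: H-J = 24 → Y
  i=29: F-R = 14 → O
  i=30: E-K = 20 → U
  i=31: Q-E = 12 → M
  i=32: A-B = 25 → Z
  i=33: G-B =  5 → F
  shifts repeat with period 6: UMZFYO

UMZFYO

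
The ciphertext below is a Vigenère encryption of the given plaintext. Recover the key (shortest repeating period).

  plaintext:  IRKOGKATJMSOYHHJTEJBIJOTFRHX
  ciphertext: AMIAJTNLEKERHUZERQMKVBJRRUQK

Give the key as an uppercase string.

SVYMDJN

  i= 0: A-I = 18 → S
  i= 1: M-R = 21 → V
  i= 2: I-K = 24 → Y
  i= 3: A-O = 12 → M
  i= 4: J-G =  3 → D
  i= 5: T-K =  9 → J
  i= 6: N-A = 13 → N
  i= 7: L-T = 18 → S
  i= 8: E-J = 21 → V
  i= 9: K-M = 24 → Y
  i=10: E-S = 12 → M
  i=11: R-O =  3 → D
  i=12: H-Y =  9 → J
  i=13: U-H = 13 → N
  i=14: Z-H = 18 → S
  i=15: E-J = 21 → V
  i=16: R-T = 24 → Y
  i=17: Q-E = 12 → M
  i=18: M-J =  3 → D
  i=19: K-B =  9 → J
  i=20: V-I = 13 → N
  i=21: B-J = 18 → S
  i=22: J-O = 21 → V
  i=23: R-T = 24 → Y
  i=24: R-F = 12 → M
  i=25: U-R =  3 → D
  i=26: Q-H =  9 → J
  i=27: K-X = 13 → N
  shifts repeat with period 7: SVYMDJN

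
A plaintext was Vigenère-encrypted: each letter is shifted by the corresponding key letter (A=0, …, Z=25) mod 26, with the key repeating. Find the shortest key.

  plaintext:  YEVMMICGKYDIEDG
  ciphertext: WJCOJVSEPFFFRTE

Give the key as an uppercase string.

  i= 0: W-Y = 24 → Y
  i= 1: J-E =  5 → F
  i= 2: C-V =  7 → H
  i= 3: O-M =  2 → C
  i= 4: J-M = 23 → X
  i= 5: V-I = 13 → N
  i= 6: S-C = 16 → Q
  i= 7: E-G = 24 → Y
  i= 8: P-K =  5 → F
  i= 9: F-Y =  7 → H
  i=10: F-D =  2 → C
  i=11: F-I = 23 → X
  i=12: R-E = 13 → N
  i=13: T-D = 16 → Q
  i=14: E-G = 24 → Y
  shifts repeat with period 7: YFHCXNQ

YFHCXNQ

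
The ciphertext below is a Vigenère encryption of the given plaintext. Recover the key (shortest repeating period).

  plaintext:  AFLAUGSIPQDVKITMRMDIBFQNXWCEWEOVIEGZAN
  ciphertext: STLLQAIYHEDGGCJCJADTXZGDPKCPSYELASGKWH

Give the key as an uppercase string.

  i= 0: S-A = 18 → S
  i= 1: T-F = 14 → O
  i= 2: L-L =  0 → A
  i= 3: L-A = 11 → L
  i= 4: Q-U = 22 → W
  i= 5: A-G = 20 → U
  i= 6: I-S = 16 → Q
  i= 7: Y-I = 16 → Q
  i= 8: H-P = 18 → S
  i= 9: E-Q = 14 → O
  i=10: D-D =  0 → A
  i=11: G-V = 11 → L
  i=12: G-K = 22 → W
  i=13: C-I = 20 → U
  i=14: J-T = 16 → Q
  i=15: C-M = 16 → Q
  i=16: J-R = 18 → S
  i=17: A-M = 14 → O
  i=18: D-D =  0 → A
  i=19: T-I = 11 → L
  i=20: X-B = 22 → W
  i=21: Z-F = 20 → U
  i=22: G-Q = 16 → Q
  i=23: D-N = 16 → Q
  i=24: P-X = 18 → S
  i=25: K-W = 14 → O
  i=26: C-C =  0 → A
  i=27: P-E = 11 → L
  i=28: S-W = 22 → W
  i=29: Y-E = 20 → U
  i=30: E-O = 16 → Q
  i=31: L-V = 16 → Q
  i=32: A-I = 18 → S
  i=33: S-E = 14 → O
  i=34: G-G =  0 → A
  i=35: K-Z = 11 → L
  i=36: W-A = 22 → W
  i=37: H-N = 20 → U
  shifts repeat with period 8: SOALWUQQ

SOALWUQQ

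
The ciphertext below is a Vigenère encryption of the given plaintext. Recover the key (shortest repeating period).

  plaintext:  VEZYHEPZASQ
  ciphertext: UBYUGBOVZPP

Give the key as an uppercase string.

  i= 0: U-V = 25 → Z
  i= 1: B-E = 23 → X
  i= 2: Y-Z = 25 → Z
  i= 3: U-Y = 22 → W
  i= 4: G-H = 25 → Z
  i= 5: B-E = 23 → X
  i= 6: O-P = 25 → Z
  i= 7: V-Z = 22 → W
  i= 8: Z-A = 25 → Z
  i= 9: P-S = 23 → X
  i=10: P-Q = 25 → Z
  shifts repeat with period 4: ZXZW

ZXZW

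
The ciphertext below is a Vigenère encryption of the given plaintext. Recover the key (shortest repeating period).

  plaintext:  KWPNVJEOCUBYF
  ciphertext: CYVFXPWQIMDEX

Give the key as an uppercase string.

  i= 0: C-K = 18 → S
  i= 1: Y-W =  2 → C
  i= 2: V-P =  6 → G
  i= 3: F-N = 18 → S
  i= 4: X-V =  2 → C
  i= 5: P-J =  6 → G
  i= 6: W-E = 18 → S
  i= 7: Q-O =  2 → C
  i= 8: I-C =  6 → G
  i= 9: M-U = 18 → S
  i=10: D-B =  2 → C
  i=11: E-Y =  6 → G
  i=12: X-F = 18 → S
  shifts repeat with period 3: SCG

SCG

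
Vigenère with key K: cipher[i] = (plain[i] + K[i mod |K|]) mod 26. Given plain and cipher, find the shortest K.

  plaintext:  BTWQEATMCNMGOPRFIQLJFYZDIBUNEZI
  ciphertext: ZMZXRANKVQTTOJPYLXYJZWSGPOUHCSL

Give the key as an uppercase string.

YTDHNAU

  i= 0: Z-B = 24 → Y
  i= 1: M-T = 19 → T
  i= 2: Z-W =  3 → D
  i= 3: X-Q =  7 → H
  i= 4: R-E = 13 → N
  i= 5: A-A =  0 → A
  i= 6: N-T = 20 → U
  i= 7: K-M = 24 → Y
  i= 8: V-C = 19 → T
  i= 9: Q-N =  3 → D
  i=10: T-M =  7 → H
  i=11: T-G = 13 → N
  i=12: O-O =  0 → A
  i=13: J-P = 20 → U
  i=14: P-R = 24 → Y
  i=15: Y-F = 19 → T
  i=16: L-I =  3 → D
  i=17: X-Q =  7 → H
  i=18: Y-L = 13 → N
  i=19: J-J =  0 → A
  i=20: Z-F = 20 → U
  i=21: W-Y = 24 → Y
  i=22: S-Z = 19 → T
  i=23: G-D =  3 → D
  i=24: P-I =  7 → H
  i=25: O-B = 13 → N
  i=26: U-U =  0 → A
  i=27: H-N = 20 → U
  i=28: C-E = 24 → Y
  i=29: S-Z = 19 → T
  i=30: L-I =  3 → D
  shifts repeat with period 7: YTDHNAU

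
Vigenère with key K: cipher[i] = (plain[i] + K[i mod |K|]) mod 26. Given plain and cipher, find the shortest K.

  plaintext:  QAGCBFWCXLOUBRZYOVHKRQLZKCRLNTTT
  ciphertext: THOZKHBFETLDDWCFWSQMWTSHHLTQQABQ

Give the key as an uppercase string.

  i= 0: T-Q =  3 → D
  i= 1: H-A =  7 → H
  i= 2: O-G =  8 → I
  i= 3: Z-C = 23 → X
  i= 4: K-B =  9 → J
  i= 5: H-F =  2 → C
  i= 6: B-W =  5 → F
  i= 7: F-C =  3 → D
  i= 8: E-X =  7 → H
  i= 9: T-L =  8 → I
  i=10: L-O = 23 → X
  i=11: D-U =  9 → J
  i=12: D-B =  2 → C
  i=13: W-R =  5 → F
  i=14: C-Z =  3 → D
  i=15: F-Y =  7 → H
  i=16: W-O =  8 → I
  i=17: S-V = 23 → X
  i=18: Q-H =  9 → J
  i=19: M-K =  2 → C
  i=20: W-R =  5 → F
  i=21: T-Q =  3 → D
  i=22: S-L =  7 → H
  i=23: H-Z =  8 → I
  i=24: H-K = 23 → X
  i=25: L-C =  9 → J
  i=26: T-R =  2 → C
  i=27: Q-L =  5 → F
  i=28: Q-N =  3 → D
  i=29: A-T =  7 → H
  i=30: B-T =  8 → I
  i=31: Q-T = 23 → X
  shifts repeat with period 7: DHIXJCF

DHIXJCF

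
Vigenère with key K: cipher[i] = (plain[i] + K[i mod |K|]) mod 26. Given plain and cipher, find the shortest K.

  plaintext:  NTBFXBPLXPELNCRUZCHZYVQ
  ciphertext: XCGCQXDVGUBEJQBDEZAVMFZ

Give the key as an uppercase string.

  i= 0: X-N = 10 → K
  i= 1: C-T =  9 → J
  i= 2: G-B =  5 → F
  i= 3: C-F = 23 → X
  i= 4: Q-X = 19 → T
  i= 5: X-B = 22 → W
  i= 6: D-P = 14 → O
  i= 7: V-L = 10 → K
  i= 8: G-X =  9 → J
  i= 9: U-P =  5 → F
  i=10: B-E = 23 → X
  i=11: E-L = 19 → T
  i=12: J-N = 22 → W
  i=13: Q-C = 14 → O
  i=14: B-R = 10 → K
  i=15: D-U =  9 → J
  i=16: E-Z =  5 → F
  i=17: Z-C = 23 → X
  i=18: A-H = 19 → T
  i=19: V-Z = 22 → W
  i=20: M-Y = 14 → O
  i=21: F-V = 10 → K
  i=22: Z-Q =  9 → J
  shifts repeat with period 7: KJFXTWO

KJFXTWO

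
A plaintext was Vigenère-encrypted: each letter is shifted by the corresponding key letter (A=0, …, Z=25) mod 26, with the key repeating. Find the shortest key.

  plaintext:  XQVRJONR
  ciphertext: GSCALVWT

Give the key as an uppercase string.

  i= 0: G-X =  9 → J
  i= 1: S-Q =  2 → C
  i= 2: C-V =  7 → H
  i= 3: A-R =  9 → J
  i= 4: L-J =  2 → C
  i= 5: V-O =  7 → H
  i= 6: W-N =  9 → J
  i= 7: T-R =  2 → C
  shifts repeat with period 3: JCH

JCH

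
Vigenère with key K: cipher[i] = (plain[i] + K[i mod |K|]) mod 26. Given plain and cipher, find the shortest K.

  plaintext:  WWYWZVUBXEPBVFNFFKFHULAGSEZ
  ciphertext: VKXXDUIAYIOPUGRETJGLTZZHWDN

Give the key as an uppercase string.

ZOZBE

  i= 0: V-W = 25 → Z
  i= 1: K-W = 14 → O
  i= 2: X-Y = 25 → Z
  i= 3: X-W =  1 → B
  i= 4: D-Z =  4 → E
  i= 5: U-V = 25 → Z
  i= 6: I-U = 14 → O
  i= 7: A-B = 25 → Z
  i= 8: Y-X =  1 → B
  i= 9: I-E =  4 → E
  i=10: O-P = 25 → Z
  i=11: P-B = 14 → O
  i=12: U-V = 25 → Z
  i=13: G-F =  1 → B
  i=14: R-N =  4 → E
  i=15: E-F = 25 → Z
  i=16: T-F = 14 → O
  i=17: J-K = 25 → Z
  i=18: G-F =  1 → B
  i=19: L-H =  4 → E
  i=20: T-U = 25 → Z
  i=21: Z-L = 14 → O
  i=22: Z-A = 25 → Z
  i=23: H-G =  1 → B
  i=24: W-S =  4 → E
  i=25: D-E = 25 → Z
  i=26: N-Z = 14 → O
  shifts repeat with period 5: ZOZBE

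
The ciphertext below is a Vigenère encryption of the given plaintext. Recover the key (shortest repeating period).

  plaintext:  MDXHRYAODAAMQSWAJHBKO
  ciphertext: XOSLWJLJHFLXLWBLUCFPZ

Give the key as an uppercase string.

LLVEF

  i= 0: X-M = 11 → L
  i= 1: O-D = 11 → L
  i= 2: S-X = 21 → V
  i= 3: L-H =  4 → E
  i= 4: W-R =  5 → F
  i= 5: J-Y = 11 → L
  i= 6: L-A = 11 → L
  i= 7: J-O = 21 → V
  i= 8: H-D =  4 → E
  i= 9: F-A =  5 → F
  i=10: L-A = 11 → L
  i=11: X-M = 11 → L
  i=12: L-Q = 21 → V
  i=13: W-S =  4 → E
  i=14: B-W =  5 → F
  i=15: L-A = 11 → L
  i=16: U-J = 11 → L
  i=17: C-H = 21 → V
  i=18: F-B =  4 → E
  i=19: P-K =  5 → F
  i=20: Z-O = 11 → L
  shifts repeat with period 5: LLVEF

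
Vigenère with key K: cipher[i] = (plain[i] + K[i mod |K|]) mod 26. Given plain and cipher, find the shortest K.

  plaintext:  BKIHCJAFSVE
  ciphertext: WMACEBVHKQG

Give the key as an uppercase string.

VCS

  i= 0: W-B = 21 → V
  i= 1: M-K =  2 → C
  i= 2: A-I = 18 → S
  i= 3: C-H = 21 → V
  i= 4: E-C =  2 → C
  i= 5: B-J = 18 → S
  i= 6: V-A = 21 → V
  i= 7: H-F =  2 → C
  i= 8: K-S = 18 → S
  i= 9: Q-V = 21 → V
  i=10: G-E =  2 → C
  shifts repeat with period 3: VCS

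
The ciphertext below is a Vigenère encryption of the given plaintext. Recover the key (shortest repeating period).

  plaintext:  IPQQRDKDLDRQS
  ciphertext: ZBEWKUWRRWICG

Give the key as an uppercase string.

  i= 0: Z-I = 17 → R
  i= 1: B-P = 12 → M
  i= 2: E-Q = 14 → O
  i= 3: W-Q =  6 → G
  i= 4: K-R = 19 → T
  i= 5: U-D = 17 → R
  i= 6: W-K = 12 → M
  i= 7: R-D = 14 → O
  i= 8: R-L =  6 → G
  i= 9: W-D = 19 → T
  i=10: I-R = 17 → R
  i=11: C-Q = 12 → M
  i=12: G-S = 14 → O
  shifts repeat with period 5: RMOGT

RMOGT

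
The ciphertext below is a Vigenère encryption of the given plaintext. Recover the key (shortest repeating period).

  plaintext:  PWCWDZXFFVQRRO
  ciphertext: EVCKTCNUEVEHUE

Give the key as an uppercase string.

  i= 0: E-P = 15 → P
  i= 1: V-W = 25 → Z
  i= 2: C-C =  0 → A
  i= 3: K-W = 14 → O
  i= 4: T-D = 16 → Q
  i= 5: C-Z =  3 → D
  i= 6: N-X = 16 → Q
  i= 7: U-F = 15 → P
  i= 8: E-F = 25 → Z
  i= 9: V-V =  0 → A
  i=10: E-Q = 14 → O
  i=11: H-R = 16 → Q
  i=12: U-R =  3 → D
  i=13: E-O = 16 → Q
  shifts repeat with period 7: PZAOQDQ

PZAOQDQ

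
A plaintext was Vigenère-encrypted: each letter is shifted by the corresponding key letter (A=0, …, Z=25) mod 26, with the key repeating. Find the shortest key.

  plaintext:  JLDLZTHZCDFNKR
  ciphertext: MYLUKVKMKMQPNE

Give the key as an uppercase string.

  i= 0: M-J =  3 → D
  i= 1: Y-L = 13 → N
  i= 2: L-D =  8 → I
  i= 3: U-L =  9 → J
  i= 4: K-Z = 11 → L
  i= 5: V-T =  2 → C
  i= 6: K-H =  3 → D
  i= 7: M-Z = 13 → N
  i= 8: K-C =  8 → I
  i= 9: M-D =  9 → J
  i=10: Q-F = 11 → L
  i=11: P-N =  2 → C
  i=12: N-K =  3 → D
  i=13: E-R = 13 → N
  shifts repeat with period 6: DNIJLC

DNIJLC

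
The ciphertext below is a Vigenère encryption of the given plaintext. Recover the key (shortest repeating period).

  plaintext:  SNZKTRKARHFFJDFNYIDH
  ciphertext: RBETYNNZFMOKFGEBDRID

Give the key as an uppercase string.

  i= 0: R-S = 25 → Z
  i= 1: B-N = 14 → O
  i= 2: E-Z =  5 → F
  i= 3: T-K =  9 → J
  i= 4: Y-T =  5 → F
  i= 5: N-R = 22 → W
  i= 6: N-K =  3 → D
  i= 7: Z-A = 25 → Z
  i= 8: F-R = 14 → O
  i= 9: M-H =  5 → F
  i=10: O-F =  9 → J
  i=11: K-F =  5 → F
  i=12: F-J = 22 → W
  i=13: G-D =  3 → D
  i=14: E-F = 25 → Z
  i=15: B-N = 14 → O
  i=16: D-Y =  5 → F
  i=17: R-I =  9 → J
  i=18: I-D =  5 → F
  i=19: D-H = 22 → W
  shifts repeat with period 7: ZOFJFWD

ZOFJFWD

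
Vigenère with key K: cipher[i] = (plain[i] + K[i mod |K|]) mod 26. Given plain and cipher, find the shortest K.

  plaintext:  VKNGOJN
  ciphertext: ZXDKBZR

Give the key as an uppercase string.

  i= 0: Z-V =  4 → E
  i= 1: X-K = 13 → N
  i= 2: D-N = 16 → Q
  i= 3: K-G =  4 → E
  i= 4: B-O = 13 → N
  i= 5: Z-J = 16 → Q
  i= 6: R-N =  4 → E
  shifts repeat with period 3: ENQ

ENQ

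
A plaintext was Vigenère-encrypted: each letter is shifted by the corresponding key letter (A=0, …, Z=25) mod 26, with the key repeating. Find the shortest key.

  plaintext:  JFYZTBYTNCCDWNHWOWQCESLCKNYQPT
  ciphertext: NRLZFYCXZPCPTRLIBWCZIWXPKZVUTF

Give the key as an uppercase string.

  i= 0: N-J =  4 → E
  i= 1: R-F = 12 → M
  i= 2: L-Y = 13 → N
  i= 3: Z-Z =  0 → A
  i= 4: F-T = 12 → M
  i= 5: Y-B = 23 → X
  i= 6: C-Y =  4 → E
  i= 7: X-T =  4 → E
  i= 8: Z-N = 12 → M
  i= 9: P-C = 13 → N
  i=10: C-C =  0 → A
  i=11: P-D = 12 → M
  i=12: T-W = 23 → X
  i=13: R-N =  4 → E
  i=14: L-H =  4 → E
  i=15: I-W = 12 → M
  i=16: B-O = 13 → N
  i=17: W-W =  0 → A
  i=18: C-Q = 12 → M
  i=19: Z-C = 23 → X
  i=20: I-E =  4 → E
  i=21: W-S =  4 → E
  i=22: X-L = 12 → M
  i=23: P-C = 13 → N
  i=24: K-K =  0 → A
  i=25: Z-N = 12 → M
  i=26: V-Y = 23 → X
  i=27: U-Q =  4 → E
  i=28: T-P =  4 → E
  i=29: F-T = 12 → M
  shifts repeat with period 7: EMNAMXE

EMNAMXE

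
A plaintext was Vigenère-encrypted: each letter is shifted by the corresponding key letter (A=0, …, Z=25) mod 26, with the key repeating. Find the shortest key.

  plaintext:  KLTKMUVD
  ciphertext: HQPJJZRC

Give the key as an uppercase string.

XFWZ

  i= 0: H-K = 23 → X
  i= 1: Q-L =  5 → F
  i= 2: P-T = 22 → W
  i= 3: J-K = 25 → Z
  i= 4: J-M = 23 → X
  i= 5: Z-U =  5 → F
  i= 6: R-V = 22 → W
  i= 7: C-D = 25 → Z
  shifts repeat with period 4: XFWZ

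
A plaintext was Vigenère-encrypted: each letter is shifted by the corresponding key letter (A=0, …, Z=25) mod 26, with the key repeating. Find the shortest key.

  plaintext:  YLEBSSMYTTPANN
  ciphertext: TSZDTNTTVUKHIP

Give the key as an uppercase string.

VHVCB

  i= 0: T-Y = 21 → V
  i= 1: S-L =  7 → H
  i= 2: Z-E = 21 → V
  i= 3: D-B =  2 → C
  i= 4: T-S =  1 → B
  i= 5: N-S = 21 → V
  i= 6: T-M =  7 → H
  i= 7: T-Y = 21 → V
  i= 8: V-T =  2 → C
  i= 9: U-T =  1 → B
  i=10: K-P = 21 → V
  i=11: H-A =  7 → H
  i=12: I-N = 21 → V
  i=13: P-N =  2 → C
  shifts repeat with period 5: VHVCB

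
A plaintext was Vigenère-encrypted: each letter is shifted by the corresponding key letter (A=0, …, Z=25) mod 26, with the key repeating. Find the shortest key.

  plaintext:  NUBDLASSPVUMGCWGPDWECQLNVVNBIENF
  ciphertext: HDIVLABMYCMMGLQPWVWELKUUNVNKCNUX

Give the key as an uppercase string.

UJHSAAJ

  i= 0: H-N = 20 → U
  i= 1: D-U =  9 → J
  i= 2: I-B =  7 → H
  i= 3: V-D = 18 → S
  i= 4: L-L =  0 → A
  i= 5: A-A =  0 → A
  i= 6: B-S =  9 → J
  i= 7: M-S = 20 → U
  i= 8: Y-P =  9 → J
  i= 9: C-V =  7 → H
  i=10: M-U = 18 → S
  i=11: M-M =  0 → A
  i=12: G-G =  0 → A
  i=13: L-C =  9 → J
  i=14: Q-W = 20 → U
  i=15: P-G =  9 → J
  i=16: W-P =  7 → H
  i=17: V-D = 18 → S
  i=18: W-W =  0 → A
  i=19: E-E =  0 → A
  i=20: L-C =  9 → J
  i=21: K-Q = 20 → U
  i=22: U-L =  9 → J
  i=23: U-N =  7 → H
  i=24: N-V = 18 → S
  i=25: V-V =  0 → A
  i=26: N-N =  0 → A
  i=27: K-B =  9 → J
  i=28: C-I = 20 → U
  i=29: N-E =  9 → J
  i=30: U-N =  7 → H
  i=31: X-F = 18 → S
  shifts repeat with period 7: UJHSAAJ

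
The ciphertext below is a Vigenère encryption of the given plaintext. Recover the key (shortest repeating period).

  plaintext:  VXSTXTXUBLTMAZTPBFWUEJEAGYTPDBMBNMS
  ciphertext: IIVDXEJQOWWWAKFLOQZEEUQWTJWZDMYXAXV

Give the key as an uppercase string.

NLDKALMW

  i= 0: I-V = 13 → N
  i= 1: I-X = 11 → L
  i= 2: V-S =  3 → D
  i= 3: D-T = 10 → K
  i= 4: X-X =  0 → A
  i= 5: E-T = 11 → L
  i= 6: J-X = 12 → M
  i= 7: Q-U = 22 → W
  i= 8: O-B = 13 → N
  i= 9: W-L = 11 → L
  i=10: W-T =  3 → D
  i=11: W-M = 10 → K
  i=12: A-A =  0 → A
  i=13: K-Z = 11 → L
  i=14: F-T = 12 → M
  i=15: L-P = 22 → W
  i=16: O-B = 13 → N
  i=17: Q-F = 11 → L
  i=18: Z-W =  3 → D
  i=19: E-U = 10 → K
  i=20: E-E =  0 → A
  i=21: U-J = 11 → L
  i=22: Q-E = 12 → M
  i=23: W-A = 22 → W
  i=24: T-G = 13 → N
  i=25: J-Y = 11 → L
  i=26: W-T =  3 → D
  i=27: Z-P = 10 → K
  i=28: D-D =  0 → A
  i=29: M-B = 11 → L
  i=30: Y-M = 12 → M
  i=31: X-B = 22 → W
  i=32: A-N = 13 → N
  i=33: X-M = 11 → L
  i=34: V-S =  3 → D
  shifts repeat with period 8: NLDKALMW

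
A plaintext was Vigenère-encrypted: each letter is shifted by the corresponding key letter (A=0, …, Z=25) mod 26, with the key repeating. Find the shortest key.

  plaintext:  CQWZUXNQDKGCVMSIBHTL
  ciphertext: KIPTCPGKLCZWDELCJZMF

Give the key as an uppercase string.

ISTU

  i= 0: K-C =  8 → I
  i= 1: I-Q = 18 → S
  i= 2: P-W = 19 → T
  i= 3: T-Z = 20 → U
  i= 4: C-U =  8 → I
  i= 5: P-X = 18 → S
  i= 6: G-N = 19 → T
  i= 7: K-Q = 20 → U
  i= 8: L-D =  8 → I
  i= 9: C-K = 18 → S
  i=10: Z-G = 19 → T
  i=11: W-C = 20 → U
  i=12: D-V =  8 → I
  i=13: E-M = 18 → S
  i=14: L-S = 19 → T
  i=15: C-I = 20 → U
  i=16: J-B =  8 → I
  i=17: Z-H = 18 → S
  i=18: M-T = 19 → T
  i=19: F-L = 20 → U
  shifts repeat with period 4: ISTU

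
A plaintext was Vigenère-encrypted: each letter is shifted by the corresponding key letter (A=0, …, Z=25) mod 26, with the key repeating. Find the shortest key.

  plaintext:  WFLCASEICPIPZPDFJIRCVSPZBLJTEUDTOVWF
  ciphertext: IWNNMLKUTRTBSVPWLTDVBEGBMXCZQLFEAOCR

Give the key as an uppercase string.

  i= 0: I-W = 12 → M
  i= 1: W-F = 17 → R
  i= 2: N-L =  2 → C
  i= 3: N-C = 11 → L
  i= 4: M-A = 12 → M
  i= 5: L-S = 19 → T
  i= 6: K-E =  6 → G
  i= 7: U-I = 12 → M
  i= 8: T-C = 17 → R
  i= 9: R-P =  2 → C
  i=10: T-I = 11 → L
  i=11: B-P = 12 → M
  i=12: S-Z = 19 → T
  i=13: V-P =  6 → G
  i=14: P-D = 12 → M
  i=15: W-F = 17 → R
  i=16: L-J =  2 → C
  i=17: T-I = 11 → L
  i=18: D-R = 12 → M
  i=19: V-C = 19 → T
  i=20: B-V =  6 → G
  i=21: E-S = 12 → M
  i=22: G-P = 17 → R
  i=23: B-Z =  2 → C
  i=24: M-B = 11 → L
  i=25: X-L = 12 → M
  i=26: C-J = 19 → T
  i=27: Z-T =  6 → G
  i=28: Q-E = 12 → M
  i=29: L-U = 17 → R
  i=30: F-D =  2 → C
  i=31: E-T = 11 → L
  i=32: A-O = 12 → M
  i=33: O-V = 19 → T
  i=34: C-W =  6 → G
  i=35: R-F = 12 → M
  shifts repeat with period 7: MRCLMTG

MRCLMTG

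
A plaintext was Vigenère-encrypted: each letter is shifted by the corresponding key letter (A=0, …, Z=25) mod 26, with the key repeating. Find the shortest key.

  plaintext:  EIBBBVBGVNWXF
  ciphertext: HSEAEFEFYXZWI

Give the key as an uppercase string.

DKDZ

  i= 0: H-E =  3 → D
  i= 1: S-I = 10 → K
  i= 2: E-B =  3 → D
  i= 3: A-B = 25 → Z
  i= 4: E-B =  3 → D
  i= 5: F-V = 10 → K
  i= 6: E-B =  3 → D
  i= 7: F-G = 25 → Z
  i= 8: Y-V =  3 → D
  i= 9: X-N = 10 → K
  i=10: Z-W =  3 → D
  i=11: W-X = 25 → Z
  i=12: I-F =  3 → D
  shifts repeat with period 4: DKDZ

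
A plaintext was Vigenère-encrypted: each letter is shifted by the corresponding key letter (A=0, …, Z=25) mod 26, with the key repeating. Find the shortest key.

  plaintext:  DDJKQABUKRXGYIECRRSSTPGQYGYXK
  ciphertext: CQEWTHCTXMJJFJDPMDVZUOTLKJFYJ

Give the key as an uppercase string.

ZNVMDHB

  i= 0: C-D = 25 → Z
  i= 1: Q-D = 13 → N
  i= 2: E-J = 21 → V
  i= 3: W-K = 12 → M
  i= 4: T-Q =  3 → D
  i= 5: H-A =  7 → H
  i= 6: C-B =  1 → B
  i= 7: T-U = 25 → Z
  i= 8: X-K = 13 → N
  i= 9: M-R = 21 → V
  i=10: J-X = 12 → M
  i=11: J-G =  3 → D
  i=12: F-Y =  7 → H
  i=13: J-I =  1 → B
  i=14: D-E = 25 → Z
  i=15: P-C = 13 → N
  i=16: M-R = 21 → V
  i=17: D-R = 12 → M
  i=18: V-S =  3 → D
  i=19: Z-S =  7 → H
  i=20: U-T =  1 → B
  i=21: O-P = 25 → Z
  i=22: T-G = 13 → N
  i=23: L-Q = 21 → V
  i=24: K-Y = 12 → M
  i=25: J-G =  3 → D
  i=26: F-Y =  7 → H
  i=27: Y-X =  1 → B
  i=28: J-K = 25 → Z
  shifts repeat with period 7: ZNVMDHB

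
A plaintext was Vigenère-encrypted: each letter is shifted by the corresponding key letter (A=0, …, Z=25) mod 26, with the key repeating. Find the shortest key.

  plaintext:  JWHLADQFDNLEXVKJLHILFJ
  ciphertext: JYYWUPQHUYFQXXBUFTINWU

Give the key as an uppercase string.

  i= 0: J-J =  0 → A
  i= 1: Y-W =  2 → C
  i= 2: Y-H = 17 → R
  i= 3: W-L = 11 → L
  i= 4: U-A = 20 → U
  i= 5: P-D = 12 → M
  i= 6: Q-Q =  0 → A
  i= 7: H-F =  2 → C
  i= 8: U-D = 17 → R
  i= 9: Y-N = 11 → L
  i=10: F-L = 20 → U
  i=11: Q-E = 12 → M
  i=12: X-X =  0 → A
  i=13: X-V =  2 → C
  i=14: B-K = 17 → R
  i=15: U-J = 11 → L
  i=16: F-L = 20 → U
  i=17: T-H = 12 → M
  i=18: I-I =  0 → A
  i=19: N-L =  2 → C
  i=20: W-F = 17 → R
  i=21: U-J = 11 → L
  shifts repeat with period 6: ACRLUM

ACRLUM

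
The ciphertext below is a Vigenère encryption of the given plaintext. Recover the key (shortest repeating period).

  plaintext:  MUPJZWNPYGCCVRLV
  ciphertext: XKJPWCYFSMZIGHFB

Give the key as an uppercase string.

LQUGXG

  i= 0: X-M = 11 → L
  i= 1: K-U = 16 → Q
  i= 2: J-P = 20 → U
  i= 3: P-J =  6 → G
  i= 4: W-Z = 23 → X
  i= 5: C-W =  6 → G
  i= 6: Y-N = 11 → L
  i= 7: F-P = 16 → Q
  i= 8: S-Y = 20 → U
  i= 9: M-G =  6 → G
  i=10: Z-C = 23 → X
  i=11: I-C =  6 → G
  i=12: G-V = 11 → L
  i=13: H-R = 16 → Q
  i=14: F-L = 20 → U
  i=15: B-V =  6 → G
  shifts repeat with period 6: LQUGXG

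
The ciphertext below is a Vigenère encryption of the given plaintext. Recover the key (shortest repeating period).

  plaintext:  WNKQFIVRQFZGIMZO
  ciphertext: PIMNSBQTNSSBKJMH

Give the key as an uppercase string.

TVCXN

  i= 0: P-W = 19 → T
  i= 1: I-N = 21 → V
  i= 2: M-K =  2 → C
  i= 3: N-Q = 23 → X
  i= 4: S-F = 13 → N
  i= 5: B-I = 19 → T
  i= 6: Q-V = 21 → V
  i= 7: T-R =  2 → C
  i= 8: N-Q = 23 → X
  i= 9: S-F = 13 → N
  i=10: S-Z = 19 → T
  i=11: B-G = 21 → V
  i=12: K-I =  2 → C
  i=13: J-M = 23 → X
  i=14: M-Z = 13 → N
  i=15: H-O = 19 → T
  shifts repeat with period 5: TVCXN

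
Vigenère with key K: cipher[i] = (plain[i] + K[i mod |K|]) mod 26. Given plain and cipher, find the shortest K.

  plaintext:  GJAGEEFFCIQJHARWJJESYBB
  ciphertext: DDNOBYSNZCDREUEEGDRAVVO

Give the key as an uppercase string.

XUNI

  i= 0: D-G = 23 → X
  i= 1: D-J = 20 → U
  i= 2: N-A = 13 → N
  i= 3: O-G =  8 → I
  i= 4: B-E = 23 → X
  i= 5: Y-E = 20 → U
  i= 6: S-F = 13 → N
  i= 7: N-F =  8 → I
  i= 8: Z-C = 23 → X
  i= 9: C-I = 20 → U
  i=10: D-Q = 13 → N
  i=11: R-J =  8 → I
  i=12: E-H = 23 → X
  i=13: U-A = 20 → U
  i=14: E-R = 13 → N
  i=15: E-W =  8 → I
  i=16: G-J = 23 → X
  i=17: D-J = 20 → U
  i=18: R-E = 13 → N
  i=19: A-S =  8 → I
  i=20: V-Y = 23 → X
  i=21: V-B = 20 → U
  i=22: O-B = 13 → N
  shifts repeat with period 4: XUNI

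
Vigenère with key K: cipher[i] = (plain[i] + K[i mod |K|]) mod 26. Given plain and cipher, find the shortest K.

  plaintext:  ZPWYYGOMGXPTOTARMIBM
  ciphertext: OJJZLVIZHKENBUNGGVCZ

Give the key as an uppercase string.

PUNBN

  i= 0: O-Z = 15 → P
  i= 1: J-P = 20 → U
  i= 2: J-W = 13 → N
  i= 3: Z-Y =  1 → B
  i= 4: L-Y = 13 → N
  i= 5: V-G = 15 → P
  i= 6: I-O = 20 → U
  i= 7: Z-M = 13 → N
  i= 8: H-G =  1 → B
  i= 9: K-X = 13 → N
  i=10: E-P = 15 → P
  i=11: N-T = 20 → U
  i=12: B-O = 13 → N
  i=13: U-T =  1 → B
  i=14: N-A = 13 → N
  i=15: G-R = 15 → P
  i=16: G-M = 20 → U
  i=17: V-I = 13 → N
  i=18: C-B =  1 → B
  i=19: Z-M = 13 → N
  shifts repeat with period 5: PUNBN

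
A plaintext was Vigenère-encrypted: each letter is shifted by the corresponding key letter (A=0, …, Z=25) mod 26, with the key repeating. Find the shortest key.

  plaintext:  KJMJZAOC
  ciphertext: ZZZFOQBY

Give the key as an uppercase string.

  i= 0: Z-K = 15 → P
  i= 1: Z-J = 16 → Q
  i= 2: Z-M = 13 → N
  i= 3: F-J = 22 → W
  i= 4: O-Z = 15 → P
  i= 5: Q-A = 16 → Q
  i= 6: B-O = 13 → N
  i= 7: Y-C = 22 → W
  shifts repeat with period 4: PQNW

PQNW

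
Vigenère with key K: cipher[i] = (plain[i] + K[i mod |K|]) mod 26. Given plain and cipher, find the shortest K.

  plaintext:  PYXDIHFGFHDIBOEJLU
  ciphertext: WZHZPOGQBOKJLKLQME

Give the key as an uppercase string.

HBKWH

  i= 0: W-P =  7 → H
  i= 1: Z-Y =  1 → B
  i= 2: H-X = 10 → K
  i= 3: Z-D = 22 → W
  i= 4: P-I =  7 → H
  i= 5: O-H =  7 → H
  i= 6: G-F =  1 → B
  i= 7: Q-G = 10 → K
  i= 8: B-F = 22 → W
  i= 9: O-H =  7 → H
  i=10: K-D =  7 → H
  i=11: J-I =  1 → B
  i=12: L-B = 10 → K
  i=13: K-O = 22 → W
  i=14: L-E =  7 → H
  i=15: Q-J =  7 → H
  i=16: M-L =  1 → B
  i=17: E-U = 10 → K
  shifts repeat with period 5: HBKWH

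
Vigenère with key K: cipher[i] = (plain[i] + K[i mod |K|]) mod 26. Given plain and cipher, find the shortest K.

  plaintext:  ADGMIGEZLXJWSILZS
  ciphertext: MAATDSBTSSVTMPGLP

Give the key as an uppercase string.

  i= 0: M-A = 12 → M
  i= 1: A-D = 23 → X
  i= 2: A-G = 20 → U
  i= 3: T-M =  7 → H
  i= 4: D-I = 21 → V
  i= 5: S-G = 12 → M
  i= 6: B-E = 23 → X
  i= 7: T-Z = 20 → U
  i= 8: S-L =  7 → H
  i= 9: S-X = 21 → V
  i=10: V-J = 12 → M
  i=11: T-W = 23 → X
  i=12: M-S = 20 → U
  i=13: P-I =  7 → H
  i=14: G-L = 21 → V
  i=15: L-Z = 12 → M
  i=16: P-S = 23 → X
  shifts repeat with period 5: MXUHV

MXUHV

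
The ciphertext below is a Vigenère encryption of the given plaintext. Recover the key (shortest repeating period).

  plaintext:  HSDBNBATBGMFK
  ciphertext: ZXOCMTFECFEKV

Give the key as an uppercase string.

  i= 0: Z-H = 18 → S
  i= 1: X-S =  5 → F
  i= 2: O-D = 11 → L
  i= 3: C-B =  1 → B
  i= 4: M-N = 25 → Z
  i= 5: T-B = 18 → S
  i= 6: F-A =  5 → F
  i= 7: E-T = 11 → L
  i= 8: C-B =  1 → B
  i= 9: F-G = 25 → Z
  i=10: E-M = 18 → S
  i=11: K-F =  5 → F
  i=12: V-K = 11 → L
  shifts repeat with period 5: SFLBZ

SFLBZ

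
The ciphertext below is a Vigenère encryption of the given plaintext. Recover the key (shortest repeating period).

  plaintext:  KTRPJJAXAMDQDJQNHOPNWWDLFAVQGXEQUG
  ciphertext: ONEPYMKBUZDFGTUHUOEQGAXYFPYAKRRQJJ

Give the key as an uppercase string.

  i= 0: O-K =  4 → E
  i= 1: N-T = 20 → U
  i= 2: E-R = 13 → N
  i= 3: P-P =  0 → A
  i= 4: Y-J = 15 → P
  i= 5: M-J =  3 → D
  i= 6: K-A = 10 → K
  i= 7: B-X =  4 → E
  i= 8: U-A = 20 → U
  i= 9: Z-M = 13 → N
  i=10: D-D =  0 → A
  i=11: F-Q = 15 → P
  i=12: G-D =  3 → D
  i=13: T-J = 10 → K
  i=14: U-Q =  4 → E
  i=15: H-N = 20 → U
  i=16: U-H = 13 → N
  i=17: O-O =  0 → A
  i=18: E-P = 15 → P
  i=19: Q-N =  3 → D
  i=20: G-W = 10 → K
  i=21: A-W =  4 → E
  i=22: X-D = 20 → U
  i=23: Y-L = 13 → N
  i=24: F-F =  0 → A
  i=25: P-A = 15 → P
  i=26: Y-V =  3 → D
  i=27: A-Q = 10 → K
  i=28: K-G =  4 → E
  i=29: R-X = 20 → U
  i=30: R-E = 13 → N
  i=31: Q-Q =  0 → A
  i=32: J-U = 15 → P
  i=33: J-G =  3 → D
  shifts repeat with period 7: EUNAPDK

EUNAPDK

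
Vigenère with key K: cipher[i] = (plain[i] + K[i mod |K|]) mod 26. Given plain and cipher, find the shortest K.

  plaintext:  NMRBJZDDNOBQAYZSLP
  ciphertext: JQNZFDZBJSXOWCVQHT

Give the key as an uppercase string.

  i= 0: J-N = 22 → W
  i= 1: Q-M =  4 → E
  i= 2: N-R = 22 → W
  i= 3: Z-B = 24 → Y
  i= 4: F-J = 22 → W
  i= 5: D-Z =  4 → E
  i= 6: Z-D = 22 → W
  i= 7: B-D = 24 → Y
  i= 8: J-N = 22 → W
  i= 9: S-O =  4 → E
  i=10: X-B = 22 → W
  i=11: O-Q = 24 → Y
  i=12: W-A = 22 → W
  i=13: C-Y =  4 → E
  i=14: V-Z = 22 → W
  i=15: Q-S = 24 → Y
  i=16: H-L = 22 → W
  i=17: T-P =  4 → E
  shifts repeat with period 4: WEWY

WEWY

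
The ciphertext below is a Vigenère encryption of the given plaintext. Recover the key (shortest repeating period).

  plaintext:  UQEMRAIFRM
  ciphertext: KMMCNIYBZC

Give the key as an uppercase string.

QWI

  i= 0: K-U = 16 → Q
  i= 1: M-Q = 22 → W
  i= 2: M-E =  8 → I
  i= 3: C-M = 16 → Q
  i= 4: N-R = 22 → W
  i= 5: I-A =  8 → I
  i= 6: Y-I = 16 → Q
  i= 7: B-F = 22 → W
  i= 8: Z-R =  8 → I
  i= 9: C-M = 16 → Q
  shifts repeat with period 3: QWI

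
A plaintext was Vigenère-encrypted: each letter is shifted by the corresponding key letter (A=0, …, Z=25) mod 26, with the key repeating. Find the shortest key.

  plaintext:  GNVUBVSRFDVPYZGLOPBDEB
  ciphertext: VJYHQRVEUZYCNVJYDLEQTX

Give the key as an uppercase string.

  i= 0: V-G = 15 → P
  i= 1: J-N = 22 → W
  i= 2: Y-V =  3 → D
  i= 3: H-U = 13 → N
  i= 4: Q-B = 15 → P
  i= 5: R-V = 22 → W
  i= 6: V-S =  3 → D
  i= 7: E-R = 13 → N
  i= 8: U-F = 15 → P
  i= 9: Z-D = 22 → W
  i=10: Y-V =  3 → D
  i=11: C-P = 13 → N
  i=12: N-Y = 15 → P
  i=13: V-Z = 22 → W
  i=14: J-G =  3 → D
  i=15: Y-L = 13 → N
  i=16: D-O = 15 → P
  i=17: L-P = 22 → W
  i=18: E-B =  3 → D
  i=19: Q-D = 13 → N
  i=20: T-E = 15 → P
  i=21: X-B = 22 → W
  shifts repeat with period 4: PWDN

PWDN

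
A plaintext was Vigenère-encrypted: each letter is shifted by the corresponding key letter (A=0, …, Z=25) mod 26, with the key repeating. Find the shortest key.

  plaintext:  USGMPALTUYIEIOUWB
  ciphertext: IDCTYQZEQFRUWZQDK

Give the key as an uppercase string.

  i= 0: I-U = 14 → O
  i= 1: D-S = 11 → L
  i= 2: C-G = 22 → W
  i= 3: T-M =  7 → H
  i= 4: Y-P =  9 → J
  i= 5: Q-A = 16 → Q
  i= 6: Z-L = 14 → O
  i= 7: E-T = 11 → L
  i= 8: Q-U = 22 → W
  i= 9: F-Y =  7 → H
  i=10: R-I =  9 → J
  i=11: U-E = 16 → Q
  i=12: W-I = 14 → O
  i=13: Z-O = 11 → L
  i=14: Q-U = 22 → W
  i=15: D-W =  7 → H
  i=16: K-B =  9 → J
  shifts repeat with period 6: OLWHJQ

OLWHJQ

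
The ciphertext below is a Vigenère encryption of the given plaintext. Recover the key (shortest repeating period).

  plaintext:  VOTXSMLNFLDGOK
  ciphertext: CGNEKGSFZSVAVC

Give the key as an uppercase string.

HSU

  i= 0: C-V =  7 → H
  i= 1: G-O = 18 → S
  i= 2: N-T = 20 → U
  i= 3: E-X =  7 → H
  i= 4: K-S = 18 → S
  i= 5: G-M = 20 → U
  i= 6: S-L =  7 → H
  i= 7: F-N = 18 → S
  i= 8: Z-F = 20 → U
  i= 9: S-L =  7 → H
  i=10: V-D = 18 → S
  i=11: A-G = 20 → U
  i=12: V-O =  7 → H
  i=13: C-K = 18 → S
  shifts repeat with period 3: HSU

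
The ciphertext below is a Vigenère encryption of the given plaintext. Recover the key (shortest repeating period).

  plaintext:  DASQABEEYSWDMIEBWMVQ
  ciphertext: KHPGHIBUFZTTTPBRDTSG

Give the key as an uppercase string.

  i= 0: K-D =  7 → H
  i= 1: H-A =  7 → H
  i= 2: P-S = 23 → X
  i= 3: G-Q = 16 → Q
  i= 4: H-A =  7 → H
  i= 5: I-B =  7 → H
  i= 6: B-E = 23 → X
  i= 7: U-E = 16 → Q
  i= 8: F-Y =  7 → H
  i= 9: Z-S =  7 → H
  i=10: T-W = 23 → X
  i=11: T-D = 16 → Q
  i=12: T-M =  7 → H
  i=13: P-I =  7 → H
  i=14: B-E = 23 → X
  i=15: R-B = 16 → Q
  i=16: D-W =  7 → H
  i=17: T-M =  7 → H
  i=18: S-V = 23 → X
  i=19: G-Q = 16 → Q
  shifts repeat with period 4: HHXQ

HHXQ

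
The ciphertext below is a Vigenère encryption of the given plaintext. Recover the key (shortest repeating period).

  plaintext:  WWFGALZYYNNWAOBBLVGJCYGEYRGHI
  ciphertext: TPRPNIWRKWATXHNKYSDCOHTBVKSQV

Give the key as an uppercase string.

  i= 0: T-W = 23 → X
  i= 1: P-W = 19 → T
  i= 2: R-F = 12 → M
  i= 3: P-G =  9 → J
  i= 4: N-A = 13 → N
  i= 5: I-L = 23 → X
  i= 6: W-Z = 23 → X
  i= 7: R-Y = 19 → T
  i= 8: K-Y = 12 → M
  i= 9: W-N =  9 → J
  i=10: A-N = 13 → N
  i=11: T-W = 23 → X
  i=12: X-A = 23 → X
  i=13: H-O = 19 → T
  i=14: N-B = 12 → M
  i=15: K-B =  9 → J
  i=16: Y-L = 13 → N
  i=17: S-V = 23 → X
  i=18: D-G = 23 → X
  i=19: C-J = 19 → T
  i=20: O-C = 12 → M
  i=21: H-Y =  9 → J
  i=22: T-G = 13 → N
  i=23: B-E = 23 → X
  i=24: V-Y = 23 → X
  i=25: K-R = 19 → T
  i=26: S-G = 12 → M
  i=27: Q-H =  9 → J
  i=28: V-I = 13 → N
  shifts repeat with period 6: XTMJNX

XTMJNX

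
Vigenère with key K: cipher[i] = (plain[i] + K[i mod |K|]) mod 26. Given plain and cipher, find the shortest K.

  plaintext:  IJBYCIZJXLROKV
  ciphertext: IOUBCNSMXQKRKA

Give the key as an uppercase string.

AFTD

  i= 0: I-I =  0 → A
  i= 1: O-J =  5 → F
  i= 2: U-B = 19 → T
  i= 3: B-Y =  3 → D
  i= 4: C-C =  0 → A
  i= 5: N-I =  5 → F
  i= 6: S-Z = 19 → T
  i= 7: M-J =  3 → D
  i= 8: X-X =  0 → A
  i= 9: Q-L =  5 → F
  i=10: K-R = 19 → T
  i=11: R-O =  3 → D
  i=12: K-K =  0 → A
  i=13: A-V =  5 → F
  shifts repeat with period 4: AFTD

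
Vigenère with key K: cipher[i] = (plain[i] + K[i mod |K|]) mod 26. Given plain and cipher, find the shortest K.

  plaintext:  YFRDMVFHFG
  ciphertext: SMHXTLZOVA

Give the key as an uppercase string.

  i= 0: S-Y = 20 → U
  i= 1: M-F =  7 → H
  i= 2: H-R = 16 → Q
  i= 3: X-D = 20 → U
  i= 4: T-M =  7 → H
  i= 5: L-V = 16 → Q
  i= 6: Z-F = 20 → U
  i= 7: O-H =  7 → H
  i= 8: V-F = 16 → Q
  i= 9: A-G = 20 → U
  shifts repeat with period 3: UHQ

UHQ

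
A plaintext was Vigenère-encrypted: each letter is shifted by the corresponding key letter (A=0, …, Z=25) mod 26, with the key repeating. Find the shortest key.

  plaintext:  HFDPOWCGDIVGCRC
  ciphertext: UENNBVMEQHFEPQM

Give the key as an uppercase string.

NZKY

  i= 0: U-H = 13 → N
  i= 1: E-F = 25 → Z
  i= 2: N-D = 10 → K
  i= 3: N-P = 24 → Y
  i= 4: B-O = 13 → N
  i= 5: V-W = 25 → Z
  i= 6: M-C = 10 → K
  i= 7: E-G = 24 → Y
  i= 8: Q-D = 13 → N
  i= 9: H-I = 25 → Z
  i=10: F-V = 10 → K
  i=11: E-G = 24 → Y
  i=12: P-C = 13 → N
  i=13: Q-R = 25 → Z
  i=14: M-C = 10 → K
  shifts repeat with period 4: NZKY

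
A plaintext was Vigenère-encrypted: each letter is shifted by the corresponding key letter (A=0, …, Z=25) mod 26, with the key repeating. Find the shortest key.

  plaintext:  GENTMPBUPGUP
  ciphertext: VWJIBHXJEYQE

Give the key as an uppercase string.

PSWP

  i= 0: V-G = 15 → P
  i= 1: W-E = 18 → S
  i= 2: J-N = 22 → W
  i= 3: I-T = 15 → P
  i= 4: B-M = 15 → P
  i= 5: H-P = 18 → S
  i= 6: X-B = 22 → W
  i= 7: J-U = 15 → P
  i= 8: E-P = 15 → P
  i= 9: Y-G = 18 → S
  i=10: Q-U = 22 → W
  i=11: E-P = 15 → P
  shifts repeat with period 4: PSWP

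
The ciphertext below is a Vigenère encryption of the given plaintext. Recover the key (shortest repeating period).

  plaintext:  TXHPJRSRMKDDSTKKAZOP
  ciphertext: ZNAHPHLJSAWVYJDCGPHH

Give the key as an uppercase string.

GQTS

  i= 0: Z-T =  6 → G
  i= 1: N-X = 16 → Q
  i= 2: A-H = 19 → T
  i= 3: H-P = 18 → S
  i= 4: P-J =  6 → G
  i= 5: H-R = 16 → Q
  i= 6: L-S = 19 → T
  i= 7: J-R = 18 → S
  i= 8: S-M =  6 → G
  i= 9: A-K = 16 → Q
  i=10: W-D = 19 → T
  i=11: V-D = 18 → S
  i=12: Y-S =  6 → G
  i=13: J-T = 16 → Q
  i=14: D-K = 19 → T
  i=15: C-K = 18 → S
  i=16: G-A =  6 → G
  i=17: P-Z = 16 → Q
  i=18: H-O = 19 → T
  i=19: H-P = 18 → S
  shifts repeat with period 4: GQTS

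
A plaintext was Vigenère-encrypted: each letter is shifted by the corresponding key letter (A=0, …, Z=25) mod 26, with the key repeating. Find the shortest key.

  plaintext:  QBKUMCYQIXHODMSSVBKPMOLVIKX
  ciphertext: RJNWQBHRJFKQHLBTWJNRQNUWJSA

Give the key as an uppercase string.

BIDCEZJB

  i= 0: R-Q =  1 → B
  i= 1: J-B =  8 → I
  i= 2: N-K =  3 → D
  i= 3: W-U =  2 → C
  i= 4: Q-M =  4 → E
  i= 5: B-C = 25 → Z
  i= 6: H-Y =  9 → J
  i= 7: R-Q =  1 → B
  i= 8: J-I =  1 → B
  i= 9: F-X =  8 → I
  i=10: K-H =  3 → D
  i=11: Q-O =  2 → C
  i=12: H-D =  4 → E
  i=13: L-M = 25 → Z
  i=14: B-S =  9 → J
  i=15: T-S =  1 → B
  i=16: W-V =  1 → B
  i=17: J-B =  8 → I
  i=18: N-K =  3 → D
  i=19: R-P =  2 → C
  i=20: Q-M =  4 → E
  i=21: N-O = 25 → Z
  i=22: U-L =  9 → J
  i=23: W-V =  1 → B
  i=24: J-I =  1 → B
  i=25: S-K =  8 → I
  i=26: A-X =  3 → D
  shifts repeat with period 8: BIDCEZJB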